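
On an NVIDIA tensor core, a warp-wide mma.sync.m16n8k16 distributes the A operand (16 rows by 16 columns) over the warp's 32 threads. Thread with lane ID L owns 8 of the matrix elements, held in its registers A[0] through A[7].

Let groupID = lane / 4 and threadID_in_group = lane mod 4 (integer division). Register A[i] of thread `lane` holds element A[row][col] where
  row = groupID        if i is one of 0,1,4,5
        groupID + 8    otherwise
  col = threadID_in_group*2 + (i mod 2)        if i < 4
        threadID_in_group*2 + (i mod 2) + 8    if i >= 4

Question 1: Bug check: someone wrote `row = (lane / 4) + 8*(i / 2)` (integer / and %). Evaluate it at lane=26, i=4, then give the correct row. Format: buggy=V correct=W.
`(lane / 4) + 8*(i / 2)`[26,4]→22
lane 26→26/4=6, 26 mod 4=2
i=4  r:6+0→6  c:2·2+0+8→12
row: 22 vs 6

buggy=22 correct=6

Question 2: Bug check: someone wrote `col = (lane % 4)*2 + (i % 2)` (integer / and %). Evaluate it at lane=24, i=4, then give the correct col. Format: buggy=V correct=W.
`(lane % 4)*2 + (i % 2)`[24,4]=>0
L=24=>grp=24>>2=6, tig=24&3=0
[4]=>row 6+0=6  col 0·2+0+8=8
col: 0 vs 8

buggy=0 correct=8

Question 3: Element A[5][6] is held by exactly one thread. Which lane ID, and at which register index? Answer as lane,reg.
23,0

r: 5->gid=5,r8=0  c: 6->c8=0,tid=3,i&1=0
L=5*4+3=23  i=0*4+0*2+0=0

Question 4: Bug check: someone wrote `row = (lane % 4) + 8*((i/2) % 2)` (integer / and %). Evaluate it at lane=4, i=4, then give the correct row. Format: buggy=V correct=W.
`(lane % 4) + 8*((i/2) % 2)`[4,4]->0
lane 4: g=1 (4/4), t=0 (4%4)
i=4: r=1+0=1, c=0*2+0+8=8
row: 0 vs 1

buggy=0 correct=1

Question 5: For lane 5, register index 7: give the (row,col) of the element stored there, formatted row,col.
9,11

5: gr=1,th=1
[7] (1+8,1*2+1+8) = (9,11)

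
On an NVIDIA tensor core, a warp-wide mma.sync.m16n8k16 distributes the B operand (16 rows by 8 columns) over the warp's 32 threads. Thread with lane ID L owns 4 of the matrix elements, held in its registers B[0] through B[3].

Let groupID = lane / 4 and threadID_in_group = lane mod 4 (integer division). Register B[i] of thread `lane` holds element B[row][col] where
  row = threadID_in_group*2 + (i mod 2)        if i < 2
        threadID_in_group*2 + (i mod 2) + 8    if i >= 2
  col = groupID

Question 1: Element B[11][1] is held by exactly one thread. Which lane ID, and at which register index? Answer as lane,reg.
5,3

c: 1->gid=1  r: 11->r8=1,tid=1,i&1=1
L=1*4+1=5  i=1*2+1=3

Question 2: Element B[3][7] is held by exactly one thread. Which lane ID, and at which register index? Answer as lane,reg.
29,1

c=7->g=7  r=3->rb=0,t=1,b0=1
L=7*4+1=29  i=0*2+1=1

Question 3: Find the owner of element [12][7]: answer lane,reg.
30,2

c=7⇒gr=7  r=12⇒Rb=1,th=2,odd=0
L=7*4+2=30  i=1*2+0=2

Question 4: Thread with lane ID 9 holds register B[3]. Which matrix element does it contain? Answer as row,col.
11,2

lane 9: gr=2 (9/4), th=1 (9%4)
i=3: r=1*2+1+8=11, c=gr=2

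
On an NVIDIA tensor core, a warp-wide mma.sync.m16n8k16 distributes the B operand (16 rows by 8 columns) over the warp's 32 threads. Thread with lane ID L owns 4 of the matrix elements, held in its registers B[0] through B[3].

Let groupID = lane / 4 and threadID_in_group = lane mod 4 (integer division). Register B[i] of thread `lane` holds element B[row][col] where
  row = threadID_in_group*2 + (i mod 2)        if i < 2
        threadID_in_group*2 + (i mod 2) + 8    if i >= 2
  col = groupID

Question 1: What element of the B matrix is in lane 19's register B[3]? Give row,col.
19: gr=4,th=3
[3] (3*2+1+8,4) = (15,4)

15,4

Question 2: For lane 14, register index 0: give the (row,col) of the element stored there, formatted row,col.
4,3

14: g=3,t=2
[0] (2*2+0+0,3) = (4,3)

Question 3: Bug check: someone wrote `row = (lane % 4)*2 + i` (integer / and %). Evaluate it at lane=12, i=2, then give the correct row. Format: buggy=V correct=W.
buggy=2 correct=8

`(lane % 4)*2 + i`[12,2]->2
12: gid=3,tid=0
[2] (0*2+0+8,3) = (8,3)
row: 2 vs 8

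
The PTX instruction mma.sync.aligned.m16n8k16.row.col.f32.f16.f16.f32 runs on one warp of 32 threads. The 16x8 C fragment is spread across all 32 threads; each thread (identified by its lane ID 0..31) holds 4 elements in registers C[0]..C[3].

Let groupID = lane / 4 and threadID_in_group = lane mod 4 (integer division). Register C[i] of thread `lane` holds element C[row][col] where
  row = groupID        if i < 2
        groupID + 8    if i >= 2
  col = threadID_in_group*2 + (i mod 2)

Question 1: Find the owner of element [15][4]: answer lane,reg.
30,2

r=15->g=7,rb=1  c=4->t=2,b0=0
L=7*4+2=30  i=1*2+0=2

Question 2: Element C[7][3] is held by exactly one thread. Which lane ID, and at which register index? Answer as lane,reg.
r: 7->gid=7,r8=0  c: 3->tid=1,i&1=1
L=7*4+1=29  i=0*2+1=1

29,1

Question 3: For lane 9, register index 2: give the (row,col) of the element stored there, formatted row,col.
9: G=2,T=1
[2] (2+8,1*2+0) = (10,2)

10,2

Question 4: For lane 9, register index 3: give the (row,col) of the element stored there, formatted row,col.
10,3

9: gid=2,tid=1
[3] (2+8,1*2+1) = (10,3)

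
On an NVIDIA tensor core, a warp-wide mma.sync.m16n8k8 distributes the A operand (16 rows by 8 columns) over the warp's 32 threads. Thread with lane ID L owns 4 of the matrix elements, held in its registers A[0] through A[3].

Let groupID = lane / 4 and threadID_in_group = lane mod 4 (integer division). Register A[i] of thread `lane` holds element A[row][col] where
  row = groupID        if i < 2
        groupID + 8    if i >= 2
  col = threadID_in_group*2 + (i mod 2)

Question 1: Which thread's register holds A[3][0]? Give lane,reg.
r=3->g=3,rb=0  c=0->t=0,b0=0
L=3*4+0=12  i=0*2+0=0

12,0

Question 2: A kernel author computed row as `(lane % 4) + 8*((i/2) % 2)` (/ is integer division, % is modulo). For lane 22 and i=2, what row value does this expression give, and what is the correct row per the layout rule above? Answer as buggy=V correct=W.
buggy=10 correct=13

`(lane % 4) + 8*((i/2) % 2)`[22,2]=>10
lane 22: grp=5 (22/4), tig=2 (22%4)
i=2: r=5+8=13, c=2*2+0=4
row: 10 vs 13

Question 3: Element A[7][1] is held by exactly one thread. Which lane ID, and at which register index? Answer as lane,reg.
28,1

r=7→G=7,rhi=0  c=1→T=0,p=1
L=7*4+0=28  i=0*2+1=1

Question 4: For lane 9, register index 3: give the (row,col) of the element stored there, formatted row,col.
10,3

lane 9: gid=2 (9/4), tid=1 (9%4)
i=3: r=2+8=10, c=1*2+1=3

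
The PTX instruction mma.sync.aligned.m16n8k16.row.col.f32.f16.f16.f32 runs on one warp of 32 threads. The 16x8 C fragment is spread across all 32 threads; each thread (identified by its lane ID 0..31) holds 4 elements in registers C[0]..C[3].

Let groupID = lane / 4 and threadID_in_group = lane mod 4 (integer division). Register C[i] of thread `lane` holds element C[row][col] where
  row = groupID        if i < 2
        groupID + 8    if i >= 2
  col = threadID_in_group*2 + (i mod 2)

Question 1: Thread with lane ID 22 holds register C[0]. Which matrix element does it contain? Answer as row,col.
5,4

lane 22: G=5 (22/4), T=2 (22%4)
i=0: r=5+0=5, c=2*2+0=4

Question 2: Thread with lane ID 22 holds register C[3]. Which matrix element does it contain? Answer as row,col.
lane 22: gid=5 (22/4), tid=2 (22%4)
i=3: r=5+8=13, c=2*2+1=5

13,5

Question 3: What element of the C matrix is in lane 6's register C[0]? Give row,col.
1,4

lane 6: gr=1 (6/4), th=2 (6%4)
i=0: r=1+0=1, c=2*2+0=4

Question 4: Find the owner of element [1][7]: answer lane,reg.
r=1->g=1,rb=0  c=7->t=3,b0=1
L=1*4+3=7  i=0*2+1=1

7,1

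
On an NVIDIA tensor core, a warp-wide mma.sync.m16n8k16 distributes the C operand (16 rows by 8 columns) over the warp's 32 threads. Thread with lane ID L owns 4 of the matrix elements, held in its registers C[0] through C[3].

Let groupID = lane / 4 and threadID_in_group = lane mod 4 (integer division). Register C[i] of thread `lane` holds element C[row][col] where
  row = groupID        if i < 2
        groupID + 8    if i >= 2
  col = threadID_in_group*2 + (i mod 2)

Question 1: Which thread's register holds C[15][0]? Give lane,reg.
r=15->g=7,rb=1  c=0->t=0,b0=0
L=7*4+0=28  i=1*2+0=2

28,2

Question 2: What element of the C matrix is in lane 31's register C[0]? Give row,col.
7,6

L=31->gid=31>>2=7, tid=31&3=3
[0]->row 7+0=7  col 3·2+0=6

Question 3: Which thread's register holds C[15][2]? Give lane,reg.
r=15⇒gr=7,Rb=1  c=2⇒th=1,odd=0
L=7*4+1=29  i=1*2+0=2

29,2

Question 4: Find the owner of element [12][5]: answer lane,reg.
r=12->g=4,rb=1  c=5->t=2,b0=1
L=4*4+2=18  i=1*2+1=3

18,3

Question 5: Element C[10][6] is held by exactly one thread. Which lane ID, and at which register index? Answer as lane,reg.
11,2

r=10⇒gr=2,Rb=1  c=6⇒th=3,odd=0
L=2*4+3=11  i=1*2+0=2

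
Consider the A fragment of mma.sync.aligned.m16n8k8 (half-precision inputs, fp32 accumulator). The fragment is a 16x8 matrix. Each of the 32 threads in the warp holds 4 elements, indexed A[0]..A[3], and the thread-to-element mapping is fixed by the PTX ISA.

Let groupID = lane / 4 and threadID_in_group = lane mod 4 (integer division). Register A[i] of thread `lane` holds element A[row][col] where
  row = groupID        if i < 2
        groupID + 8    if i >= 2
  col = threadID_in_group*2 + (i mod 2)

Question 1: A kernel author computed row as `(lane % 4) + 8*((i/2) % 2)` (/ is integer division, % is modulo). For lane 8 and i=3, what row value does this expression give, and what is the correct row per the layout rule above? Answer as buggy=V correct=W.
`(lane % 4) + 8*((i/2) % 2)`[8,3]→8
L=8→G=8>>2=2, T=8&3=0
[3]→row 2+8=10  col 0·2+1=1
row: 8 vs 10

buggy=8 correct=10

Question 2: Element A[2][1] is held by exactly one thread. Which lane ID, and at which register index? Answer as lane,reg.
8,1

r=2⇒gr=2,Rb=0  c=1⇒th=0,odd=1
L=2*4+0=8  i=0*2+1=1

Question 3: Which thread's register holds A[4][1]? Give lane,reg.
r=4⇒gr=4,Rb=0  c=1⇒th=0,odd=1
L=4*4+0=16  i=0*2+1=1

16,1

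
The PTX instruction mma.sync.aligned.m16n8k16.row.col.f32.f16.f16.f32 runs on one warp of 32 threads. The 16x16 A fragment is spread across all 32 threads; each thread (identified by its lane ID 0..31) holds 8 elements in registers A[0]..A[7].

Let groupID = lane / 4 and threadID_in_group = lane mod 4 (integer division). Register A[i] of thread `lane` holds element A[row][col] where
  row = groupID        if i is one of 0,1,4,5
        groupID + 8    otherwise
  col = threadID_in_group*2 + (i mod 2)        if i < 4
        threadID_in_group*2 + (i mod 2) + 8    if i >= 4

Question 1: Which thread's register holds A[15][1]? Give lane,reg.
r=15→G=7,rhi=1  c=1→chi=0,T=0,p=1
L=7*4+0=28  i=0*4+1*2+1=3

28,3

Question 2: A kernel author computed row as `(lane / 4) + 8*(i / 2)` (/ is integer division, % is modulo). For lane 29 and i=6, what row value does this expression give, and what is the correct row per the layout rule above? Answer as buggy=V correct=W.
`(lane / 4) + 8*(i / 2)`[29,6]->31
29: gid=7,tid=1
[6] (7+8,1*2+0+8) = (15,10)
row: 31 vs 15

buggy=31 correct=15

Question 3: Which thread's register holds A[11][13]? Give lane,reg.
r=11⇒gr=3,Rb=1  c=13⇒Cb=1,th=2,odd=1
L=3*4+2=14  i=1*4+1*2+1=7

14,7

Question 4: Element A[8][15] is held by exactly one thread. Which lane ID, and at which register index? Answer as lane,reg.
r=8→G=0,rhi=1  c=15→chi=1,T=3,p=1
L=0*4+3=3  i=1*4+1*2+1=7

3,7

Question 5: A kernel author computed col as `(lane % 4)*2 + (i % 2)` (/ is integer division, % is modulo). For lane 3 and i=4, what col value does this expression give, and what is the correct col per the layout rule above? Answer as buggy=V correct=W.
buggy=6 correct=14

`(lane % 4)*2 + (i % 2)`[3,4]=>6
L=3=>grp=3>>2=0, tig=3&3=3
[4]=>row 0+0=0  col 3·2+0+8=14
col: 6 vs 14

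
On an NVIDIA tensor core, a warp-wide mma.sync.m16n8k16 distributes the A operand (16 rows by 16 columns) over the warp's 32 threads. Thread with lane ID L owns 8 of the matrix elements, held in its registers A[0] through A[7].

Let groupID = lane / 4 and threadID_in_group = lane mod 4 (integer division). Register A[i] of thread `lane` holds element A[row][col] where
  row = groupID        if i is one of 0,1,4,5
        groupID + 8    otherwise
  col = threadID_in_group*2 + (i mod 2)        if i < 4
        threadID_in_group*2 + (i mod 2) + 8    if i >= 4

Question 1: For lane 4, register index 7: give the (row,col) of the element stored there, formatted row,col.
9,9

lane 4: gr=1 (4/4), th=0 (4%4)
i=7: r=1+8=9, c=0*2+1+8=9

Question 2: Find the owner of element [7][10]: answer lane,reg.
29,4

r=7⇒gr=7,Rb=0  c=10⇒Cb=1,th=1,odd=0
L=7*4+1=29  i=1*4+0*2+0=4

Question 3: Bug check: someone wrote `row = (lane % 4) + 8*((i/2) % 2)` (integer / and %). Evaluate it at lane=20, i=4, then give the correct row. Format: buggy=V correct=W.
`(lane % 4) + 8*((i/2) % 2)`[20,4]->0
lane 20->20/4=5, 20 mod 4=0
i=4  r:5+0->5  c:2·0+0+8->8
row: 0 vs 5

buggy=0 correct=5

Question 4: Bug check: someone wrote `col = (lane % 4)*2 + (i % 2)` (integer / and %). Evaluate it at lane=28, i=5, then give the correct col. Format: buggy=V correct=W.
buggy=1 correct=9

`(lane % 4)*2 + (i % 2)`[28,5]⇒1
28: gr=7,th=0
[5] (7+0,0*2+1+8) = (7,9)
col: 1 vs 9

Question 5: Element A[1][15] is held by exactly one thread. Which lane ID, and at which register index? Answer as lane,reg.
r=1→G=1,rhi=0  c=15→chi=1,T=3,p=1
L=1*4+3=7  i=1*4+0*2+1=5

7,5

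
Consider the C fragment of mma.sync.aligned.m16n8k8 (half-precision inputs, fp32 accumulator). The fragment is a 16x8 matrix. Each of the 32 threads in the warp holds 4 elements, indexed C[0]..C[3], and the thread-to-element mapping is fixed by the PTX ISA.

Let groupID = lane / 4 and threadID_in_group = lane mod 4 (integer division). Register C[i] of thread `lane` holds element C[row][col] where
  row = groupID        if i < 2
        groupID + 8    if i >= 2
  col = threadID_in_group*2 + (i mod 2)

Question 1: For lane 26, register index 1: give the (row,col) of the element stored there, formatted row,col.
6,5

L=26->g=26>>2=6, t=26&3=2
[1]->row 6+0=6  col 2·2+1=5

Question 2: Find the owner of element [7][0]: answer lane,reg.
28,0

r=7→G=7,rhi=0  c=0→T=0,p=0
L=7*4+0=28  i=0*2+0=0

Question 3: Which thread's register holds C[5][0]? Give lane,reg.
r:5=>grp=5,rB=0  c:0=>tig=0,lo=0
L=5*4+0=20  i=0*2+0=0

20,0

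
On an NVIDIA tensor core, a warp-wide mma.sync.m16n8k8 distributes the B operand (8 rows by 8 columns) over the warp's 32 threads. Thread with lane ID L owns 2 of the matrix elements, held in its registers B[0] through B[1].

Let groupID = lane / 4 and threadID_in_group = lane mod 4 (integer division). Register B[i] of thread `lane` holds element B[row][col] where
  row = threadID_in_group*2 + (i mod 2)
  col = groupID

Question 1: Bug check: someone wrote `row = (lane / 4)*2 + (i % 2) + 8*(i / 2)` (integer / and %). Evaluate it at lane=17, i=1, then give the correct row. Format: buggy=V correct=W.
`(lane / 4)*2 + (i % 2) + 8*(i / 2)`[17,1]=>9
17: grp=4,tig=1
[1] (1*2+1,4) = (3,4)
row: 9 vs 3

buggy=9 correct=3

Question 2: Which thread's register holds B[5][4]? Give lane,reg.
c=4⇒gr=4  r=5⇒th=2,odd=1
L=4*4+2=18  i=1=1

18,1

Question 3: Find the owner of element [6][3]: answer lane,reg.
15,0

c=3→G=3  r=6→T=3,p=0
L=3*4+3=15  i=0=0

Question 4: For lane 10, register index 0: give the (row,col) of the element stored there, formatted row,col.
lane 10->10/4=2, 10 mod 4=2
i=0  r:2·2+0->4  c:2

4,2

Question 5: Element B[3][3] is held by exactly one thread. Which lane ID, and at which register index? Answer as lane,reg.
c=3→G=3  r=3→T=1,p=1
L=3*4+1=13  i=1=1

13,1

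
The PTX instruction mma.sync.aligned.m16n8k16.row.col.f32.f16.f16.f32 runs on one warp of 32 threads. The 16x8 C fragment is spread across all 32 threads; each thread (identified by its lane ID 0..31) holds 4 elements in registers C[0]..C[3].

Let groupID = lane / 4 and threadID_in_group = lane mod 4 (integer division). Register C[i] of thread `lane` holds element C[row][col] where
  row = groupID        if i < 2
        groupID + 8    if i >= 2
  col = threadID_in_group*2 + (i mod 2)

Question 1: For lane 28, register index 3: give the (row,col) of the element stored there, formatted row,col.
15,1

L=28=>grp=28>>2=7, tig=28&3=0
[3]=>row 7+8=15  col 0·2+1=1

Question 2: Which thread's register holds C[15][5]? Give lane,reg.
30,3

r:15=>grp=7,rB=1  c:5=>tig=2,lo=1
L=7*4+2=30  i=1*2+1=3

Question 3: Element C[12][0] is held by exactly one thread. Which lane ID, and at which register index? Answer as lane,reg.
16,2

r=12->g=4,rb=1  c=0->t=0,b0=0
L=4*4+0=16  i=1*2+0=2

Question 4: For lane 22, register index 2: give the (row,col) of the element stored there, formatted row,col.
13,4

L=22->g=22>>2=5, t=22&3=2
[2]->row 5+8=13  col 2·2+0=4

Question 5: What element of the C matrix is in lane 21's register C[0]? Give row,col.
5,2

L=21->g=21>>2=5, t=21&3=1
[0]->row 5+0=5  col 1·2+0=2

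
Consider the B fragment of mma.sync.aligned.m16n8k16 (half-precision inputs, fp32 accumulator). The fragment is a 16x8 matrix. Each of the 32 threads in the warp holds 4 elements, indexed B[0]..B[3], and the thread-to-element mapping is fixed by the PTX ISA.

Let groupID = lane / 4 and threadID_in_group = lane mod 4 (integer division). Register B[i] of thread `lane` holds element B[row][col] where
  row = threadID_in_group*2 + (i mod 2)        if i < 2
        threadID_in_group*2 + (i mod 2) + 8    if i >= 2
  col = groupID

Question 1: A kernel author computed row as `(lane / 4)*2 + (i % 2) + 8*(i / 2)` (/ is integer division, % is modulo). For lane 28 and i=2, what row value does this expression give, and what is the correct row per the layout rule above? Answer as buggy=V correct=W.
`(lane / 4)*2 + (i % 2) + 8*(i / 2)`[28,2]->22
lane 28->28/4=7, 28 mod 4=0
i=2  r:2·0+0+8->8  c:7
row: 22 vs 8

buggy=22 correct=8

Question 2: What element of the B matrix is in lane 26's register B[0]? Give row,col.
4,6

lane 26: g=6 (26/4), t=2 (26%4)
i=0: r=2*2+0+0=4, c=g=6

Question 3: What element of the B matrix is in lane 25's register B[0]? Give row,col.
25: gid=6,tid=1
[0] (1*2+0+0,6) = (2,6)

2,6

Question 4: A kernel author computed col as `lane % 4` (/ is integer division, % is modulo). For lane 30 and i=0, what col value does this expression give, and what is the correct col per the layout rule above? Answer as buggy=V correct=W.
`lane % 4`[30,0]⇒2
L=30⇒gr=30>>2=7, th=30&3=2
[0]⇒row 2·2+0+0=4  col gr=7
col: 2 vs 7

buggy=2 correct=7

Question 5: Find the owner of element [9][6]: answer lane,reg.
c=6⇒gr=6  r=9⇒Rb=1,th=0,odd=1
L=6*4+0=24  i=1*2+1=3

24,3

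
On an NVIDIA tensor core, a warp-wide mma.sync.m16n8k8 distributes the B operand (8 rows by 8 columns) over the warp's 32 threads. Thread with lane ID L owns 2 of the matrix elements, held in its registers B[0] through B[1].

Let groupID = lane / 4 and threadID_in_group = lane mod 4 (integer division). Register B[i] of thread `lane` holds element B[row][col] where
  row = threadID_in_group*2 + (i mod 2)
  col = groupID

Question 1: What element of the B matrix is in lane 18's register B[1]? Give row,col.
lane 18⇒18/4=4, 18 mod 4=2
i=1  r:2·2+1⇒5  c:4

5,4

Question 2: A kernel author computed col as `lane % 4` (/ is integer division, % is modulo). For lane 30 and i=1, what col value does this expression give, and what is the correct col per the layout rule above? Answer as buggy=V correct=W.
buggy=2 correct=7

`lane % 4`[30,1]->2
30: g=7,t=2
[1] (2*2+1,7) = (5,7)
col: 2 vs 7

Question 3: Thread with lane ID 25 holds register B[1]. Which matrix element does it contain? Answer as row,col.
lane 25: grp=6 (25/4), tig=1 (25%4)
i=1: r=1*2+1=3, c=grp=6

3,6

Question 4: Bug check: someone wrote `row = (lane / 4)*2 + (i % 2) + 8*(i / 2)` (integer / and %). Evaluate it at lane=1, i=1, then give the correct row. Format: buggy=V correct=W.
`(lane / 4)*2 + (i % 2) + 8*(i / 2)`[1,1]->1
lane 1: gid=0 (1/4), tid=1 (1%4)
i=1: r=1*2+1=3, c=gid=0
row: 1 vs 3

buggy=1 correct=3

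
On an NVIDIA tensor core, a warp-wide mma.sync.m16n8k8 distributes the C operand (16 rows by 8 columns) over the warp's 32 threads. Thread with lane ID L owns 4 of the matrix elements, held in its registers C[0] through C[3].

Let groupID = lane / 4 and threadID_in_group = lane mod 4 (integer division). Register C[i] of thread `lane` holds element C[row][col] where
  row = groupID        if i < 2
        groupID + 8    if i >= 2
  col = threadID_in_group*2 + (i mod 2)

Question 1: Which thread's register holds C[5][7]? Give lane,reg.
23,1

r=5→G=5,rhi=0  c=7→T=3,p=1
L=5*4+3=23  i=0*2+1=1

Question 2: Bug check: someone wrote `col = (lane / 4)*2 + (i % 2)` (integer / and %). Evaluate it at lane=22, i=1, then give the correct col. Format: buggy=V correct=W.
buggy=11 correct=5

`(lane / 4)*2 + (i % 2)`[22,1]⇒11
lane 22: gr=5 (22/4), th=2 (22%4)
i=1: r=5+0=5, c=2*2+1=5
col: 11 vs 5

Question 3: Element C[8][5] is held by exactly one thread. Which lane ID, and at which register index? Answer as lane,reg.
r=8->g=0,rb=1  c=5->t=2,b0=1
L=0*4+2=2  i=1*2+1=3

2,3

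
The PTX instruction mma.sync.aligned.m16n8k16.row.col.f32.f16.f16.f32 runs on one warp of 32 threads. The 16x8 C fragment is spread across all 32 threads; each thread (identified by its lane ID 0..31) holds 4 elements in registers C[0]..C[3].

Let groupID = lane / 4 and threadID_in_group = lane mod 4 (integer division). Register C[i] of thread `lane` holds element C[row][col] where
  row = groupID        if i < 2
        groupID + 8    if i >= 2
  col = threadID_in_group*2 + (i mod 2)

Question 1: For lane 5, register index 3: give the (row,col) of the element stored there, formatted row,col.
lane 5: g=1 (5/4), t=1 (5%4)
i=3: r=1+8=9, c=1*2+1=3

9,3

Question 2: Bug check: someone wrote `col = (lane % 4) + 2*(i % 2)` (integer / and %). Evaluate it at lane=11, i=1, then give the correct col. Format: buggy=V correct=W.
`(lane % 4) + 2*(i % 2)`[11,1]->5
L=11->g=11>>2=2, t=11&3=3
[1]->row 2+0=2  col 3·2+1=7
col: 5 vs 7

buggy=5 correct=7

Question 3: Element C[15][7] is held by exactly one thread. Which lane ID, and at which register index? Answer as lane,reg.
r: 15->gid=7,r8=1  c: 7->tid=3,i&1=1
L=7*4+3=31  i=1*2+1=3

31,3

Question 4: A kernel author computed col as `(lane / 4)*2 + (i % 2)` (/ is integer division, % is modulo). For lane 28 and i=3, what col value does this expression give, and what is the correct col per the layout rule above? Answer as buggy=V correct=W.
`(lane / 4)*2 + (i % 2)`[28,3]→15
L=28→G=28>>2=7, T=28&3=0
[3]→row 7+8=15  col 0·2+1=1
col: 15 vs 1

buggy=15 correct=1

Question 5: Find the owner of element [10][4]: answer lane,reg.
r:10=>grp=2,rB=1  c:4=>tig=2,lo=0
L=2*4+2=10  i=1*2+0=2

10,2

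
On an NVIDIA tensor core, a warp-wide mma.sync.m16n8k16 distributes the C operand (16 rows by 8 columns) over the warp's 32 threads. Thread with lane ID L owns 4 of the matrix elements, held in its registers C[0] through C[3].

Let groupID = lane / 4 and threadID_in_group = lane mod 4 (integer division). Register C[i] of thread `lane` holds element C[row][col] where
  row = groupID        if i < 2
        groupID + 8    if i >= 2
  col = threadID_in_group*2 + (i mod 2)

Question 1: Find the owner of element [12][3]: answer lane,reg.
17,3

r=12→G=4,rhi=1  c=3→T=1,p=1
L=4*4+1=17  i=1*2+1=3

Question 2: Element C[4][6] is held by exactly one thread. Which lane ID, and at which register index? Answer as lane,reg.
r=4->g=4,rb=0  c=6->t=3,b0=0
L=4*4+3=19  i=0*2+0=0

19,0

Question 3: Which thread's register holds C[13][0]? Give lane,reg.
20,2

r:13=>grp=5,rB=1  c:0=>tig=0,lo=0
L=5*4+0=20  i=1*2+0=2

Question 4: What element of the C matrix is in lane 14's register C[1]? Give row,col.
3,5

L=14->gid=14>>2=3, tid=14&3=2
[1]->row 3+0=3  col 2·2+1=5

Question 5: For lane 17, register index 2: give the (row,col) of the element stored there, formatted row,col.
lane 17=>17/4=4, 17 mod 4=1
i=2  r:4+8=>12  c:2·1+0=>2

12,2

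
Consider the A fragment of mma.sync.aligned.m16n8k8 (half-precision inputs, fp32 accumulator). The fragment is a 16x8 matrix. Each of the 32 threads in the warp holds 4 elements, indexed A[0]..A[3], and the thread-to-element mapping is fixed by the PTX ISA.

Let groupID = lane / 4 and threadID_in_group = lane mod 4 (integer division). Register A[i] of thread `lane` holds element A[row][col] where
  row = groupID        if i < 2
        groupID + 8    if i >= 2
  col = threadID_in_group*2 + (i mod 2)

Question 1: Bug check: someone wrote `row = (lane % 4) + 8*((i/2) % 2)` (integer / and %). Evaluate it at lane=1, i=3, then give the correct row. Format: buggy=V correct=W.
`(lane % 4) + 8*((i/2) % 2)`[1,3]->9
L=1->g=1>>2=0, t=1&3=1
[3]->row 0+8=8  col 1·2+1=3
row: 9 vs 8

buggy=9 correct=8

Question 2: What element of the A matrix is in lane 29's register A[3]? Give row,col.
lane 29->29/4=7, 29 mod 4=1
i=3  r:7+8->15  c:2·1+1->3

15,3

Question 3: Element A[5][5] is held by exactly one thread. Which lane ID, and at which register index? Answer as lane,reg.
22,1

r=5⇒gr=5,Rb=0  c=5⇒th=2,odd=1
L=5*4+2=22  i=0*2+1=1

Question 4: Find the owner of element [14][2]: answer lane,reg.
r: 14->gid=6,r8=1  c: 2->tid=1,i&1=0
L=6*4+1=25  i=1*2+0=2

25,2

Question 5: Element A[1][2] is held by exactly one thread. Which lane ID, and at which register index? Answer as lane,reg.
5,0

r: 1->gid=1,r8=0  c: 2->tid=1,i&1=0
L=1*4+1=5  i=0*2+0=0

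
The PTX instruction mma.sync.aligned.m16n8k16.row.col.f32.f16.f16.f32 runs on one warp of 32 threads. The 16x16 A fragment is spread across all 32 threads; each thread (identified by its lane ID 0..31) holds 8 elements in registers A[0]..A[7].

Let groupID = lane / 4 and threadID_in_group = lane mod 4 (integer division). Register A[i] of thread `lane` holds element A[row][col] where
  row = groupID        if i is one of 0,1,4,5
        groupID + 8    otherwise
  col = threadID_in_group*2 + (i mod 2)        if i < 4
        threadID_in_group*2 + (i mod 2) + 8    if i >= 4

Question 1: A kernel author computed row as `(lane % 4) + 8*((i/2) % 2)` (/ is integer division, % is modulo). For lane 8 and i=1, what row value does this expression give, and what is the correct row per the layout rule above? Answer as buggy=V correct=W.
`(lane % 4) + 8*((i/2) % 2)`[8,1]->0
lane 8->8/4=2, 8 mod 4=0
i=1  r:2+0->2  c:2·0+1+0->1
row: 0 vs 2

buggy=0 correct=2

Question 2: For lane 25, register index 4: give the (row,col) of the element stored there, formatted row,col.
25: g=6,t=1
[4] (6+0,1*2+0+8) = (6,10)

6,10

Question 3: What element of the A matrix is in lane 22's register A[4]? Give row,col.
L=22->g=22>>2=5, t=22&3=2
[4]->row 5+0=5  col 2·2+0+8=12

5,12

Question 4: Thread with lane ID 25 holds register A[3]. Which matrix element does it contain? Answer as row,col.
14,3

lane 25->25/4=6, 25 mod 4=1
i=3  r:6+8->14  c:2·1+1+0->3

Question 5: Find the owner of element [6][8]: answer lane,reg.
24,4

r=6->g=6,rb=0  c=8->cb=1,t=0,b0=0
L=6*4+0=24  i=1*4+0*2+0=4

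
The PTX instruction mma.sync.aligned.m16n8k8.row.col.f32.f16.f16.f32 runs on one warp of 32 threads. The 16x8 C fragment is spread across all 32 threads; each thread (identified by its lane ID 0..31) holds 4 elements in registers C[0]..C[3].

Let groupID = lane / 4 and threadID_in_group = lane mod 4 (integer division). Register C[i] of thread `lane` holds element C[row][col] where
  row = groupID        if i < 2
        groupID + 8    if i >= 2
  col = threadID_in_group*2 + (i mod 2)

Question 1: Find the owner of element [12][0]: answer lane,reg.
r: 12->gid=4,r8=1  c: 0->tid=0,i&1=0
L=4*4+0=16  i=1*2+0=2

16,2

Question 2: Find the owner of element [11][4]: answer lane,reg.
14,2

r=11⇒gr=3,Rb=1  c=4⇒th=2,odd=0
L=3*4+2=14  i=1*2+0=2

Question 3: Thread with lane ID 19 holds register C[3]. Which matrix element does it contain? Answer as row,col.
19: gid=4,tid=3
[3] (4+8,3*2+1) = (12,7)

12,7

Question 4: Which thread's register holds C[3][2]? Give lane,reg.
13,0

r: 3->gid=3,r8=0  c: 2->tid=1,i&1=0
L=3*4+1=13  i=0*2+0=0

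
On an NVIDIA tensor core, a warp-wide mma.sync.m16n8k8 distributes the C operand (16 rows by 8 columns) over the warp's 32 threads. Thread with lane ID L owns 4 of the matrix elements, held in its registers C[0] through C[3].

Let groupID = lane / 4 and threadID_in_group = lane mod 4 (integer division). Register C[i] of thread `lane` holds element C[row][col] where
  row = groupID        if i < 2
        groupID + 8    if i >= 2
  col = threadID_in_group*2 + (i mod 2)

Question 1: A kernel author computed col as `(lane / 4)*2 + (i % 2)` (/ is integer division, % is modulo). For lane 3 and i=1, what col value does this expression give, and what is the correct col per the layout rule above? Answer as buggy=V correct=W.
`(lane / 4)*2 + (i % 2)`[3,1]->1
L=3->gid=3>>2=0, tid=3&3=3
[1]->row 0+0=0  col 3·2+1=7
col: 1 vs 7

buggy=1 correct=7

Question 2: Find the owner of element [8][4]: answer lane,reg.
r=8⇒gr=0,Rb=1  c=4⇒th=2,odd=0
L=0*4+2=2  i=1*2+0=2

2,2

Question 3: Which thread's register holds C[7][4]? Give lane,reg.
30,0

r: 7->gid=7,r8=0  c: 4->tid=2,i&1=0
L=7*4+2=30  i=0*2+0=0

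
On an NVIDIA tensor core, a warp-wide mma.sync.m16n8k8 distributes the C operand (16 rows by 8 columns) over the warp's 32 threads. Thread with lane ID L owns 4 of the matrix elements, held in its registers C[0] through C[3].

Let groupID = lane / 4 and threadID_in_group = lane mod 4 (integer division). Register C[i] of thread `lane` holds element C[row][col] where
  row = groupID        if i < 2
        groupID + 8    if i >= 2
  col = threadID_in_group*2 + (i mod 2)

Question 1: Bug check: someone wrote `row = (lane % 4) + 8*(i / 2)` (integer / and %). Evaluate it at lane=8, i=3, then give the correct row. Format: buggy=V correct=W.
buggy=8 correct=10

`(lane % 4) + 8*(i / 2)`[8,3]->8
lane 8: gid=2 (8/4), tid=0 (8%4)
i=3: r=2+8=10, c=0*2+1=1
row: 8 vs 10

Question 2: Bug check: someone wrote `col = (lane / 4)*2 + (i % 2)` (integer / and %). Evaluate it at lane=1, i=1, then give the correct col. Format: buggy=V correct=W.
buggy=1 correct=3

`(lane / 4)*2 + (i % 2)`[1,1]=>1
L=1=>grp=1>>2=0, tig=1&3=1
[1]=>row 0+0=0  col 1·2+1=3
col: 1 vs 3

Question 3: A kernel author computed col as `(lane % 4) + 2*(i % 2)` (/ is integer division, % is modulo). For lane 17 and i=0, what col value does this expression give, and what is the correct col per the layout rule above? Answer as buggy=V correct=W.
buggy=1 correct=2

`(lane % 4) + 2*(i % 2)`[17,0]->1
17: g=4,t=1
[0] (4+0,1*2+0) = (4,2)
col: 1 vs 2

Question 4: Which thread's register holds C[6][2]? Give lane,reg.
25,0

r=6→G=6,rhi=0  c=2→T=1,p=0
L=6*4+1=25  i=0*2+0=0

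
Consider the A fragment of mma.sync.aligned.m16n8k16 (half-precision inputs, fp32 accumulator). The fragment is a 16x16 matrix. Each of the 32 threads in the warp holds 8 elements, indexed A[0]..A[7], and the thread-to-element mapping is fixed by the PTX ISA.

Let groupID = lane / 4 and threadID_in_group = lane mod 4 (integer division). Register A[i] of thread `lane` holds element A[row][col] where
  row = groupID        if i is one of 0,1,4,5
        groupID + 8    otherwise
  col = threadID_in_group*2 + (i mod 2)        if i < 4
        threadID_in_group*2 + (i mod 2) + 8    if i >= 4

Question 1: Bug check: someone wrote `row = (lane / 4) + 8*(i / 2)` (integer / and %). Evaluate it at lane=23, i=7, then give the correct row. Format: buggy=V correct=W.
`(lane / 4) + 8*(i / 2)`[23,7]=>29
lane 23=>23/4=5, 23 mod 4=3
i=7  r:5+8=>13  c:2·3+1+8=>15
row: 29 vs 13

buggy=29 correct=13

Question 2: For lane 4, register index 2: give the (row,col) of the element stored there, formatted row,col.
lane 4: gr=1 (4/4), th=0 (4%4)
i=2: r=1+8=9, c=0*2+0+0=0

9,0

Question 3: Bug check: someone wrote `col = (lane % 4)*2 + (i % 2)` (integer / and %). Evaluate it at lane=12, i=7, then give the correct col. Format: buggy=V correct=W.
buggy=1 correct=9

`(lane % 4)*2 + (i % 2)`[12,7]->1
12: gid=3,tid=0
[7] (3+8,0*2+1+8) = (11,9)
col: 1 vs 9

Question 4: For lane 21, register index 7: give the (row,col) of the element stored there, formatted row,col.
13,11

lane 21: gr=5 (21/4), th=1 (21%4)
i=7: r=5+8=13, c=1*2+1+8=11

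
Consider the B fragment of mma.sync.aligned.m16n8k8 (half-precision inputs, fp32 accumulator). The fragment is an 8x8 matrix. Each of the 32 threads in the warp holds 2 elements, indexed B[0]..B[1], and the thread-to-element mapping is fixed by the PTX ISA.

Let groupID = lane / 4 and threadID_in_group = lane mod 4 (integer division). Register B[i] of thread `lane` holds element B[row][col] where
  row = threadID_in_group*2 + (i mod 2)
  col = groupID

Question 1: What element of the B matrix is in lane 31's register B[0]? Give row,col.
lane 31: gid=7 (31/4), tid=3 (31%4)
i=0: r=3*2+0=6, c=gid=7

6,7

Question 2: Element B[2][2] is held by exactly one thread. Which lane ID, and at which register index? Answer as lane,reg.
c=2->g=2  r=2->t=1,b0=0
L=2*4+1=9  i=0=0

9,0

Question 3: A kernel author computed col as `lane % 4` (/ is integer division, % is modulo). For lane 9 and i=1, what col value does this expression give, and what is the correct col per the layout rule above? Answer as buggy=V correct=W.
`lane % 4`[9,1]⇒1
L=9⇒gr=9>>2=2, th=9&3=1
[1]⇒row 1·2+1=3  col gr=2
col: 1 vs 2

buggy=1 correct=2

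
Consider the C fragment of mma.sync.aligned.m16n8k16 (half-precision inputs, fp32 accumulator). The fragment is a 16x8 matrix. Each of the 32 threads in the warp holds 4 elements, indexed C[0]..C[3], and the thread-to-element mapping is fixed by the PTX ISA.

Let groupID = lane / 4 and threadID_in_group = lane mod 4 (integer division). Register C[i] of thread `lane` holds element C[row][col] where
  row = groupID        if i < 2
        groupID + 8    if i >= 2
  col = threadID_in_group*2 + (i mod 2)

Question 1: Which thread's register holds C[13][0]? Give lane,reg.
20,2

r=13→G=5,rhi=1  c=0→T=0,p=0
L=5*4+0=20  i=1*2+0=2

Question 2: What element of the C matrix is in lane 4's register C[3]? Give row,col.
9,1

4: gid=1,tid=0
[3] (1+8,0*2+1) = (9,1)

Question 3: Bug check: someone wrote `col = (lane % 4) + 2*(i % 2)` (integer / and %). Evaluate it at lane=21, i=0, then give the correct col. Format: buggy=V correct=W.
`(lane % 4) + 2*(i % 2)`[21,0]⇒1
lane 21⇒21/4=5, 21 mod 4=1
i=0  r:5+0⇒5  c:2·1+0⇒2
col: 1 vs 2

buggy=1 correct=2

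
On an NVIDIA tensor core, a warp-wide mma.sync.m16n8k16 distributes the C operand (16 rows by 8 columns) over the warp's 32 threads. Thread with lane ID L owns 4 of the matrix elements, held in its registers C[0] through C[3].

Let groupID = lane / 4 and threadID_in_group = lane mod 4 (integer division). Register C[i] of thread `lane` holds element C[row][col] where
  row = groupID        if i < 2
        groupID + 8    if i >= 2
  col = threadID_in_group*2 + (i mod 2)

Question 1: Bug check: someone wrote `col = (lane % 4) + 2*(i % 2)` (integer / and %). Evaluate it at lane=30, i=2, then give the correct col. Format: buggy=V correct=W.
buggy=2 correct=4

`(lane % 4) + 2*(i % 2)`[30,2]⇒2
L=30⇒gr=30>>2=7, th=30&3=2
[2]⇒row 7+8=15  col 2·2+0=4
col: 2 vs 4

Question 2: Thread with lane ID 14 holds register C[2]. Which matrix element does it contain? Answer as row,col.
11,4

lane 14->14/4=3, 14 mod 4=2
i=2  r:3+8->11  c:2·2+0->4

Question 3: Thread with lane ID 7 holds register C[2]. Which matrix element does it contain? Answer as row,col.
9,6

L=7⇒gr=7>>2=1, th=7&3=3
[2]⇒row 1+8=9  col 3·2+0=6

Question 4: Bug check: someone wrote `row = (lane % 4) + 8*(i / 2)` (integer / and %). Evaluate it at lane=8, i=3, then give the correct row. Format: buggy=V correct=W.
`(lane % 4) + 8*(i / 2)`[8,3]->8
lane 8: g=2 (8/4), t=0 (8%4)
i=3: r=2+8=10, c=0*2+1=1
row: 8 vs 10

buggy=8 correct=10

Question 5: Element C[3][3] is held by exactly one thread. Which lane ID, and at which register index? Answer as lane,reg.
13,1

r=3->g=3,rb=0  c=3->t=1,b0=1
L=3*4+1=13  i=0*2+1=1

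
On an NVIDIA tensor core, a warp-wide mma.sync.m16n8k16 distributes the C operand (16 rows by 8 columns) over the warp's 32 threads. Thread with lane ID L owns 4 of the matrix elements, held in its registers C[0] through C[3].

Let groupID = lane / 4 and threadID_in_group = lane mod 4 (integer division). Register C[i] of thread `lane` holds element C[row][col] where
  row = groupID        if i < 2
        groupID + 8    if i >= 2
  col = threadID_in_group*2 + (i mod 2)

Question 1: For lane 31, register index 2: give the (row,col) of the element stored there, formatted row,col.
15,6

31: gr=7,th=3
[2] (7+8,3*2+0) = (15,6)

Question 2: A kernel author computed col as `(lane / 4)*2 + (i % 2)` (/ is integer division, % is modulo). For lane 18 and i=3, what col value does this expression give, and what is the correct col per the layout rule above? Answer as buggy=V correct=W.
buggy=9 correct=5

`(lane / 4)*2 + (i % 2)`[18,3]->9
lane 18: g=4 (18/4), t=2 (18%4)
i=3: r=4+8=12, c=2*2+1=5
col: 9 vs 5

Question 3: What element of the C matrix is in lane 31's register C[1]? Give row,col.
lane 31: g=7 (31/4), t=3 (31%4)
i=1: r=7+0=7, c=3*2+1=7

7,7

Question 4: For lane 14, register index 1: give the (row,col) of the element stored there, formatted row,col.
3,5

lane 14: gid=3 (14/4), tid=2 (14%4)
i=1: r=3+0=3, c=2*2+1=5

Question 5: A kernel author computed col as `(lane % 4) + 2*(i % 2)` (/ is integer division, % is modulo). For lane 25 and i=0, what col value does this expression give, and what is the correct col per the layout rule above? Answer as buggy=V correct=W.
buggy=1 correct=2

`(lane % 4) + 2*(i % 2)`[25,0]->1
lane 25->25/4=6, 25 mod 4=1
i=0  r:6+0->6  c:2·1+0->2
col: 1 vs 2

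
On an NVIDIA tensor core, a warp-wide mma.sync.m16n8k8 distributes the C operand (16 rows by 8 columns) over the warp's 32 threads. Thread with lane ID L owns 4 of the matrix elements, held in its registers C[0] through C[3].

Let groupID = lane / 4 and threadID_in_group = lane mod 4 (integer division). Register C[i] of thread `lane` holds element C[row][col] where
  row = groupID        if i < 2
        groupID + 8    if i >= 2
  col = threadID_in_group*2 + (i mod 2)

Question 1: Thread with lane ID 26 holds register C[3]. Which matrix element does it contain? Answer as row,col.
14,5

lane 26: grp=6 (26/4), tig=2 (26%4)
i=3: r=6+8=14, c=2*2+1=5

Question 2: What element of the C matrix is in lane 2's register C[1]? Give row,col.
lane 2: g=0 (2/4), t=2 (2%4)
i=1: r=0+0=0, c=2*2+1=5

0,5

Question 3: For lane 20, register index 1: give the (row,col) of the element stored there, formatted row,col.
lane 20: G=5 (20/4), T=0 (20%4)
i=1: r=5+0=5, c=0*2+1=1

5,1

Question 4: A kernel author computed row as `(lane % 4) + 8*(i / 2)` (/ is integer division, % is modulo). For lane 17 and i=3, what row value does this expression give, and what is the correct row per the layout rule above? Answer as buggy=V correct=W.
`(lane % 4) + 8*(i / 2)`[17,3]->9
lane 17->17/4=4, 17 mod 4=1
i=3  r:4+8->12  c:2·1+1->3
row: 9 vs 12

buggy=9 correct=12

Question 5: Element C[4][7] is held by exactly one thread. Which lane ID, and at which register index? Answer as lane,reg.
19,1

r=4⇒gr=4,Rb=0  c=7⇒th=3,odd=1
L=4*4+3=19  i=0*2+1=1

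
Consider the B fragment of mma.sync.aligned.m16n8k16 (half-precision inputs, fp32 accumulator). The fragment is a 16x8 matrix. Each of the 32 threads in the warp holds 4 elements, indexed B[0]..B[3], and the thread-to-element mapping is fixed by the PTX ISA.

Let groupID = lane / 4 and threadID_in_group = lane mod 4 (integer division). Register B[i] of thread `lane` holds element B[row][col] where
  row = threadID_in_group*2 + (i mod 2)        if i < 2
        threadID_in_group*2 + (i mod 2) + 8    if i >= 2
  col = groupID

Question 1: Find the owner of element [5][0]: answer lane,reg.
2,1

c=0⇒gr=0  r=5⇒Rb=0,th=2,odd=1
L=0*4+2=2  i=0*2+1=1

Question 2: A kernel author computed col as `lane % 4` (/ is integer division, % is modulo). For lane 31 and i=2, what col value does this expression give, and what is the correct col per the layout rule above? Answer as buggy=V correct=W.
`lane % 4`[31,2]->3
lane 31->31/4=7, 31 mod 4=3
i=2  r:2·3+0+8->14  c:7
col: 3 vs 7

buggy=3 correct=7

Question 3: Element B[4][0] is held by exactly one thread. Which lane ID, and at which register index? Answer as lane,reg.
c:0=>grp=0  r:4=>rB=0,tig=2,lo=0
L=0*4+2=2  i=0*2+0=0

2,0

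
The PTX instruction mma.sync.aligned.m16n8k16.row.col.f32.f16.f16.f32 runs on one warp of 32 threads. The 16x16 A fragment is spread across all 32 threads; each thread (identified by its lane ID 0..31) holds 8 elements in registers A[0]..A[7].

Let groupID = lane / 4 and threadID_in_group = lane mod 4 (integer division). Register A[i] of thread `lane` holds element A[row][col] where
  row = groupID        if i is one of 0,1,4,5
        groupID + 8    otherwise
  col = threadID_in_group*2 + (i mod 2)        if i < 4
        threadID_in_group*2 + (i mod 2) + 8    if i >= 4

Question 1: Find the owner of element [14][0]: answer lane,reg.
24,2

r: 14->gid=6,r8=1  c: 0->c8=0,tid=0,i&1=0
L=6*4+0=24  i=0*4+1*2+0=2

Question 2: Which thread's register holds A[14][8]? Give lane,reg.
r: 14->gid=6,r8=1  c: 8->c8=1,tid=0,i&1=0
L=6*4+0=24  i=1*4+1*2+0=6

24,6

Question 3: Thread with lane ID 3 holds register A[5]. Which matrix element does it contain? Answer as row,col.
3: g=0,t=3
[5] (0+0,3*2+1+8) = (0,15)

0,15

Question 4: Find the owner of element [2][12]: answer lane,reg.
10,4

r=2→G=2,rhi=0  c=12→chi=1,T=2,p=0
L=2*4+2=10  i=1*4+0*2+0=4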